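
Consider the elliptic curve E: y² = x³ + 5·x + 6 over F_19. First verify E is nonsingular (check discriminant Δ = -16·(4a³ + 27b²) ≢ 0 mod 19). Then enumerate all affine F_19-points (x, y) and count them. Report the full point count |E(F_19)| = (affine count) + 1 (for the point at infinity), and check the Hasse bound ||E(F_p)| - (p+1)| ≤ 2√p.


Affine points = {(0, 5), (0, 14), (2, 9), (2, 10), (5, 2), (5, 17), (6, 9), (6, 10), (7, 2), (7, 17), (8, 8), (8, 11), (9, 1), (9, 18), (10, 7), (10, 12), (11, 9), (11, 10), (13, 8), (13, 11), (15, 6), (15, 13), (17, 8), (17, 11), (18, 0)}; affine count = 25; |E(F_19)| = 26.

Discriminant check: Δ ∝ 4a³ + 27b² = 4·5³ + 27·6² = 4·125 + 27·36 ≡ 9 (mod 19). Nonzero ⇒ E is nonsingular.
For each x ∈ F_19, compute rhs = x³ + 5·x + 6 mod 19, then count y ∈ F_19 with y² ≡ rhs.
  x = 0: rhs = 6, matching y values: 5, 14 (2 points).
  x = 1: rhs = 12, matching y values: none (0 points).
  x = 2: rhs = 5, matching y values: 9, 10 (2 points).
  x = 3: rhs = 10, matching y values: none (0 points).
  x = 4: rhs = 14, matching y values: none (0 points).
  x = 5: rhs = 4, matching y values: 2, 17 (2 points).
  x = 6: rhs = 5, matching y values: 9, 10 (2 points).
  x = 7: rhs = 4, matching y values: 2, 17 (2 points).
  x = 8: rhs = 7, matching y values: 8, 11 (2 points).
  x = 9: rhs = 1, matching y values: 1, 18 (2 points).
  x = 10: rhs = 11, matching y values: 7, 12 (2 points).
  x = 11: rhs = 5, matching y values: 9, 10 (2 points).
  x = 12: rhs = 8, matching y values: none (0 points).
  x = 13: rhs = 7, matching y values: 8, 11 (2 points).
  x = 14: rhs = 8, matching y values: none (0 points).
  x = 15: rhs = 17, matching y values: 6, 13 (2 points).
  x = 16: rhs = 2, matching y values: none (0 points).
  x = 17: rhs = 7, matching y values: 8, 11 (2 points).
  x = 18: rhs = 0, matching y values: 0 (1 points).
Total affine count: 25.
Full point count |E(F_19)| = 25 + 1 = 26.
Hasse bound: |26 − (19+1)| = |6| = 6 ≤ 2√19 ≈ 8.7178 ✓.


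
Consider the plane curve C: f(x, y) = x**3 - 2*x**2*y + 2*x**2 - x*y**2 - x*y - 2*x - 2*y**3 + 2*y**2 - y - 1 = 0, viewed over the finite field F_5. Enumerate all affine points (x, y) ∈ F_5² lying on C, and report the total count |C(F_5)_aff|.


Affine F_5-points: {(0, 3), (1, 0), (1, 1), (1, 2)}; count = 4.

For each of the 25 pairs (x, y) ∈ F_5², evaluate f(x, y) mod 5. Record the zeros.
  x = 0: [0↦4, 1↦3, 2↦4, 3↦0, 4↦4]  zeros at y ∈ {3}
  x = 1: [0↦0, 1↦0, 2↦0, 3↦3, 4↦2]  zeros at y ∈ {0, 1, 2}
  x = 2: [0↦1, 1↦3, 2↦3, 3↦4, 4↦4]  zeros at y ∈ ∅
  x = 3: [0↦3, 1↦3, 2↦4, 3↦4, 4↦1]  zeros at y ∈ ∅
  x = 4: [0↦2, 1↦1, 2↦4, 3↦4, 4↦4]  zeros at y ∈ ∅
Collecting zeros: affine points = {(0, 3), (1, 0), (1, 1), (1, 2)}.
Total count |C(F_5)_aff| = 4.


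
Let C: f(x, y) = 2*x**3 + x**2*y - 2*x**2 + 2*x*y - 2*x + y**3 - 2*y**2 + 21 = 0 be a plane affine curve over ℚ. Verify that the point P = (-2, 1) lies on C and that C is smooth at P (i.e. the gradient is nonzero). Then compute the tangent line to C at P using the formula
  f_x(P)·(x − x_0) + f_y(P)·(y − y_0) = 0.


Tangent line at P: 28*x - y + 57 = 0.

Step 1: f(-2, 1) = 0, so P lies on C.
Step 2: partial derivatives
  f_x(x, y) = 6*x**2 + 2*x*y - 4*x + 2*y - 2, f_y(x, y) = x**2 + 2*x + 3*y**2 - 4*y.
  f_x(P) = 28, f_y(P) = -1 (gradient nonzero, so P is smooth).
Step 3: tangent line at P: 28·(x − -2) + -1·(y − 1) = 0.
Expanding: 28*x - y + 57 = 0.


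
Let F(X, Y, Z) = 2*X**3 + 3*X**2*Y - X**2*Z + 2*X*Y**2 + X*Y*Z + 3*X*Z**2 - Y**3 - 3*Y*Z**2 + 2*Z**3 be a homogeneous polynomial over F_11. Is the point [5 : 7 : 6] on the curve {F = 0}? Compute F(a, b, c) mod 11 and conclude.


F(5,7,6) ≡ 10 (mod 11); P is NOT on the curve.

Evaluate F(5, 7, 6) term-by-term (mod 11).
  2*X**3 ↦ 2·125·1·1 = 250
  3*X**2*Y ↦ 3·25·7·1 = 525
  -X**2*Z ↦ -1·25·1·6 = -150
  2*X*Y**2 ↦ 2·5·49·1 = 490
  X*Y*Z ↦ 1·5·7·6 = 210
  3*X*Z**2 ↦ 3·5·1·36 = 540
  -Y**3 ↦ -1·1·343·1 = -343
  -3*Y*Z**2 ↦ -3·1·7·36 = -756
  2*Z**3 ↦ 2·1·1·216 = 432
Sum: F(5, 7, 6) = (250) + (525) + (-150) + (490) + (210) + (540) + (-343) + (-756) + (432) = 1198.
Reducing mod 11: 1198 ≡ 10 (mod 11).
Since F(a, b, c) ≡ 10 ≠ 0 (mod 11), P does NOT lie on the curve.


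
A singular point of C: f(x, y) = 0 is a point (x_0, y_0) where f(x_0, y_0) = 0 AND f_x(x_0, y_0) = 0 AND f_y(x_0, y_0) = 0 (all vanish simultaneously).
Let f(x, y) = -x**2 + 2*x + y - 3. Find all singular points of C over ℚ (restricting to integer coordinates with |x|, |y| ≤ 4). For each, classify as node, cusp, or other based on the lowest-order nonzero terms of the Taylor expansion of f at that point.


No singular points in the scanned grid; C is smooth there.

Compute partial derivatives:
  f_x = 2 - 2*x.
  f_y = 1.
f_y = 1 is a nonzero constant, so f_y never vanishes: no point (x, y) can satisfy f = f_x = f_y = 0. In particular no (x, y) ∈ {−4, ..., 4}² is singular; the curve is smooth.


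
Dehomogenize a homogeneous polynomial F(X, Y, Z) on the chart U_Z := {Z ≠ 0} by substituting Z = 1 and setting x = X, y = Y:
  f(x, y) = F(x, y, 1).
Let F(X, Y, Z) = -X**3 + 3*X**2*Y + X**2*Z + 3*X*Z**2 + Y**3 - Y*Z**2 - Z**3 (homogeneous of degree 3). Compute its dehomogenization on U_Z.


f(x, y) = -x**3 + 3*x**2*y + x**2 + 3*x + y**3 - y - 1

On U_Z we set Z = 1. Each monomial c·X^i·Y^j·Z^k in F becomes c·x^i·y^j·1^k = c·x^i·y^j.
Substituting Z = 1: F(X, Y, 1) = -x**3 + 3*x**2*y + x**2 + 3*x + y**3 - y - 1.
Note: deg(f) ≤ deg(F) = 3; strict inequality happens when F is divisible by Z (lost terms).


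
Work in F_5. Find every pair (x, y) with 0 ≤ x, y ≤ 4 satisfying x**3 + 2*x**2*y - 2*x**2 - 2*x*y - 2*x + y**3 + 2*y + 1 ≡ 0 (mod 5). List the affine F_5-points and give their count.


Affine F_5-points: {(1, 2), (1, 4), (2, 4), (3, 2), (4, 0), (4, 2), (4, 3)}; count = 7.

For each of the 25 pairs (x, y) ∈ F_5², evaluate f(x, y) mod 5. Record the zeros.
  x = 0: [0↦1, 1↦4, 2↦3, 3↦4, 4↦3]  zeros at y ∈ ∅
  x = 1: [0↦3, 1↦1, 2↦0, 3↦1, 4↦0]  zeros at y ∈ {2, 4}
  x = 2: [0↦2, 1↦4, 2↦2, 3↦2, 4↦0]  zeros at y ∈ {4}
  x = 3: [0↦4, 1↦4, 2↦0, 3↦3, 4↦4]  zeros at y ∈ {2}
  x = 4: [0↦0, 1↦2, 2↦0, 3↦0, 4↦3]  zeros at y ∈ {0, 2, 3}
Collecting zeros: affine points = {(1, 2), (1, 4), (2, 4), (3, 2), (4, 0), (4, 2), (4, 3)}.
Total count |C(F_5)_aff| = 7.


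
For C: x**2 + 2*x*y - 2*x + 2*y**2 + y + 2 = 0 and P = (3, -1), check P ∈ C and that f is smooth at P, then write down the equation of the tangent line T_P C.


Tangent line at P: 2*x + 3*y - 3 = 0.

Step 1: f(3, -1) = 0, so P lies on C.
Step 2: partial derivatives
  f_x(x, y) = 2*x + 2*y - 2, f_y(x, y) = 2*x + 4*y + 1.
  f_x(P) = 2, f_y(P) = 3 (gradient nonzero, so P is smooth).
Step 3: tangent line at P: 2·(x − 3) + 3·(y − -1) = 0.
Expanding: 2*x + 3*y - 3 = 0.


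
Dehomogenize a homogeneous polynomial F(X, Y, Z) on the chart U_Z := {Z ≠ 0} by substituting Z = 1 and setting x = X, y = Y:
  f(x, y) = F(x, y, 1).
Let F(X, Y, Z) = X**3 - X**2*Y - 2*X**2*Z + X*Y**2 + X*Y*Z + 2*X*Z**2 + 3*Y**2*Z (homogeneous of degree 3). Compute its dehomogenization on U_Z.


f(x, y) = x**3 - x**2*y - 2*x**2 + x*y**2 + x*y + 2*x + 3*y**2

On U_Z we set Z = 1. Each monomial c·X^i·Y^j·Z^k in F becomes c·x^i·y^j·1^k = c·x^i·y^j.
Substituting Z = 1: F(X, Y, 1) = x**3 - x**2*y - 2*x**2 + x*y**2 + x*y + 2*x + 3*y**2.
Note: deg(f) ≤ deg(F) = 3; strict inequality happens when F is divisible by Z (lost terms).


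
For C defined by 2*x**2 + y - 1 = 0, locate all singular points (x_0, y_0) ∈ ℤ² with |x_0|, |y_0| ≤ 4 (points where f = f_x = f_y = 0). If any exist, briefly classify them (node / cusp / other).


No singular points in the scanned grid; C is smooth there.

Compute partial derivatives:
  f_x = 4*x.
  f_y = 1.
f_y = 1 is a nonzero constant, so f_y never vanishes: no point (x, y) can satisfy f = f_x = f_y = 0. In particular no (x, y) ∈ {−4, ..., 4}² is singular; the curve is smooth.


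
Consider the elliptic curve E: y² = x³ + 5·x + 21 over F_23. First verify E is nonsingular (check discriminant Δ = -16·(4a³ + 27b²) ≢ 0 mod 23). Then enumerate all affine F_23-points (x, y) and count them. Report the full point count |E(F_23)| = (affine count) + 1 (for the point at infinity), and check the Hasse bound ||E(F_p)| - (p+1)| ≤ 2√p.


Affine points = {(1, 2), (1, 21), (2, 4), (2, 19), (4, 6), (4, 17), (7, 10), (7, 13), (9, 6), (9, 17), (10, 6), (10, 17), (11, 2), (11, 21), (13, 11), (13, 12), (14, 11), (14, 12), (18, 3), (18, 20), (19, 11), (19, 12), (20, 5), (20, 18), (21, 7), (21, 16)}; affine count = 26; |E(F_23)| = 27.

Discriminant check: Δ ∝ 4a³ + 27b² = 4·5³ + 27·21² = 4·125 + 27·441 ≡ 10 (mod 23). Nonzero ⇒ E is nonsingular.
For each x ∈ F_23, compute rhs = x³ + 5·x + 21 mod 23, then count y ∈ F_23 with y² ≡ rhs.
  x = 0: rhs = 21, matching y values: none (0 points).
  x = 1: rhs = 4, matching y values: 2, 21 (2 points).
  x = 2: rhs = 16, matching y values: 4, 19 (2 points).
  x = 3: rhs = 17, matching y values: none (0 points).
  x = 4: rhs = 13, matching y values: 6, 17 (2 points).
  x = 5: rhs = 10, matching y values: none (0 points).
  x = 6: rhs = 14, matching y values: none (0 points).
  x = 7: rhs = 8, matching y values: 10, 13 (2 points).
  x = 8: rhs = 21, matching y values: none (0 points).
  x = 9: rhs = 13, matching y values: 6, 17 (2 points).
  x = 10: rhs = 13, matching y values: 6, 17 (2 points).
  x = 11: rhs = 4, matching y values: 2, 21 (2 points).
  x = 12: rhs = 15, matching y values: none (0 points).
  x = 13: rhs = 6, matching y values: 11, 12 (2 points).
  x = 14: rhs = 6, matching y values: 11, 12 (2 points).
  x = 15: rhs = 21, matching y values: none (0 points).
  x = 16: rhs = 11, matching y values: none (0 points).
  x = 17: rhs = 5, matching y values: none (0 points).
  x = 18: rhs = 9, matching y values: 3, 20 (2 points).
  x = 19: rhs = 6, matching y values: 11, 12 (2 points).
  x = 20: rhs = 2, matching y values: 5, 18 (2 points).
  x = 21: rhs = 3, matching y values: 7, 16 (2 points).
  x = 22: rhs = 15, matching y values: none (0 points).
Total affine count: 26.
Full point count |E(F_23)| = 26 + 1 = 27.
Hasse bound: |27 − (23+1)| = |3| = 3 ≤ 2√23 ≈ 9.5917 ✓.


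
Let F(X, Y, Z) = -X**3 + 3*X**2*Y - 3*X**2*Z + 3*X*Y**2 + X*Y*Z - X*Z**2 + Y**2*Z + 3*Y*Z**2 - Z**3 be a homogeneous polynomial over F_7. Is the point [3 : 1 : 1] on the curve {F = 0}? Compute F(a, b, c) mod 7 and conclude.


F(3,1,1) ≡ 6 (mod 7); P is NOT on the curve.

Evaluate F(3, 1, 1) term-by-term (mod 7).
  -X**3 ↦ -1·27·1·1 = -27
  3*X**2*Y ↦ 3·9·1·1 = 27
  -3*X**2*Z ↦ -3·9·1·1 = -27
  3*X*Y**2 ↦ 3·3·1·1 = 9
  X*Y*Z ↦ 1·3·1·1 = 3
  -X*Z**2 ↦ -1·3·1·1 = -3
  Y**2*Z ↦ 1·1·1·1 = 1
  3*Y*Z**2 ↦ 3·1·1·1 = 3
  -Z**3 ↦ -1·1·1·1 = -1
Sum: F(3, 1, 1) = (-27) + (27) + (-27) + (9) + (3) + (-3) + (1) + (3) + (-1) = -15.
Reducing mod 7: -15 ≡ 6 (mod 7).
Since F(a, b, c) ≡ 6 ≠ 0 (mod 7), P does NOT lie on the curve.


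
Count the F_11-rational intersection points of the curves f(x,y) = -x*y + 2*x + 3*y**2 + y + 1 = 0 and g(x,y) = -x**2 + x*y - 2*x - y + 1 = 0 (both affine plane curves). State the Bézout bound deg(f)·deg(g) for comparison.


Common zeros: ∅; count = 0; Bézout bound = 4.

deg(f) = 2, deg(g) = 2, so Bézout bound = 4.
Scan x ∈ F_11. For each x, list the y ∈ F_11 with f(x, y) ≡ 0 and those with g(x, y) ≡ 0 (mod 11); the common zeros in that column are the intersection.
  x = 0: f ≡ 0 at y ∈ {9}; g ≡ 0 at y ∈ {1}; common: ∅.
  x = 1: f ≡ 0 at y ∈ ∅; g ≡ 0 at y ∈ ∅; common: ∅.
  x = 2: f ≡ 0 at y ∈ ∅; g ≡ 0 at y ∈ {7}; common: ∅.
  x = 3: f ≡ 0 at y ∈ ∅; g ≡ 0 at y ∈ {7}; common: ∅.
  x = 4: f ≡ 0 at y ∈ {6}; g ≡ 0 at y ∈ {4}; common: ∅.
  x = 5: f ≡ 0 at y ∈ {0, 5}; g ≡ 0 at y ∈ {3}; common: ∅.
  x = 6: f ≡ 0 at y ∈ {1, 8}; g ≡ 0 at y ∈ {5}; common: ∅.
  x = 7: f ≡ 0 at y ∈ ∅; g ≡ 0 at y ∈ {3}; common: ∅.
  x = 8: f ≡ 0 at y ∈ ∅; g ≡ 0 at y ∈ {5}; common: ∅.
  x = 9: f ≡ 0 at y ∈ {3, 7}; g ≡ 0 at y ∈ {4}; common: ∅.
  x = 10: f ≡ 0 at y ∈ {4, 10}; g ≡ 0 at y ∈ {1}; common: ∅.
Collecting: common zeros = ∅, so the count is 0.
Comparison with the Bézout bound: 0 ≤ 4 = deg(f)·deg(g), as expected for curves with no common component (the affine F_11-count falls short of the bound because intersections may lie at infinity, over extension fields, or carry multiplicity).


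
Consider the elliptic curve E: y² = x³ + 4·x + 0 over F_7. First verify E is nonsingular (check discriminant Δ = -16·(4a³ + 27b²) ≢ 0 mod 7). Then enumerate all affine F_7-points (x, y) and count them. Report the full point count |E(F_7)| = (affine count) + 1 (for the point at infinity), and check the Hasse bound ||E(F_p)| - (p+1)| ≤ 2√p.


Affine points = {(0, 0), (2, 3), (2, 4), (3, 2), (3, 5), (6, 3), (6, 4)}; affine count = 7; |E(F_7)| = 8.

Discriminant check: Δ ∝ 4a³ + 27b² = 4·4³ + 27·0² = 4·64 + 27·0 ≡ 4 (mod 7). Nonzero ⇒ E is nonsingular.
For each x ∈ F_7, compute rhs = x³ + 4·x + 0 mod 7, then count y ∈ F_7 with y² ≡ rhs.
  x = 0: rhs = 0, matching y values: 0 (1 points).
  x = 1: rhs = 5, matching y values: none (0 points).
  x = 2: rhs = 2, matching y values: 3, 4 (2 points).
  x = 3: rhs = 4, matching y values: 2, 5 (2 points).
  x = 4: rhs = 3, matching y values: none (0 points).
  x = 5: rhs = 5, matching y values: none (0 points).
  x = 6: rhs = 2, matching y values: 3, 4 (2 points).
Total affine count: 7.
Full point count |E(F_7)| = 7 + 1 = 8.
Hasse bound: |8 − (7+1)| = |0| = 0 ≤ 2√7 ≈ 5.2915 ✓.


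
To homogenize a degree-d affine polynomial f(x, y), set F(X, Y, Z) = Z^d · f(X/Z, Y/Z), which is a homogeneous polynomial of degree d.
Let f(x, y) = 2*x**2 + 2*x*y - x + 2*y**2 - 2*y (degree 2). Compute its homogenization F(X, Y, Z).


F(X, Y, Z) = 2*X**2 + 2*X*Y - X*Z + 2*Y**2 - 2*Y*Z

deg(f) = 2.
Substitute x = X/Z, y = Y/Z into f, then multiply by Z^2.
  monomial 2·x^2·y^0 ↦ 2·X^2·Y^0·Z^0.
  monomial 2·x^1·y^1 ↦ 2·X^1·Y^1·Z^0.
  monomial -1·x^1·y^0 ↦ -1·X^1·Y^0·Z^1.
  monomial 2·x^0·y^2 ↦ 2·X^0·Y^2·Z^0.
  monomial -2·x^0·y^1 ↦ -2·X^0·Y^1·Z^1.
Collecting: F(X, Y, Z) = 2*X**2 + 2*X*Y - X*Z + 2*Y**2 - 2*Y*Z.


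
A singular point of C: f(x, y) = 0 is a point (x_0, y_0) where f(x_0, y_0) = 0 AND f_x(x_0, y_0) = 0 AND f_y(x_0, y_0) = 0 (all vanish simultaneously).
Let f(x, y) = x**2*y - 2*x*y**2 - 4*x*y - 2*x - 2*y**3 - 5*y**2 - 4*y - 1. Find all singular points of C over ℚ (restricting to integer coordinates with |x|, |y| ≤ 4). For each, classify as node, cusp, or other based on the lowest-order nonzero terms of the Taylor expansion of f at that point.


Singular points: {(0, -1)}; classification: node.

Compute partial derivatives:
  f_x = 2*x*y - 2*y**2 - 4*y - 2.
  f_y = x**2 - 4*x*y - 4*x - 6*y**2 - 10*y - 4.
Scan x_0 ∈ {−4, ..., 4}. For each x_0, f_y(x_0, y) is a polynomial in y; find its integer roots y ∈ {−4, ..., 4}, then test f_x and f at those candidates.
  x = -4: f_y(-4, y) = -6*y**2 + 6*y + 28; no integer root y with |y| ≤ 4.
  x = -3: f_y(-3, y) = -6*y**2 + 2*y + 17; no integer root y with |y| ≤ 4.
  x = -2: f_y(-2, y) = -6*y**2 - 2*y + 8; vanishes at y ∈ {1}. (-2, 1): f_x = -12 ≠ 0.
  x = -1: f_y(-1, y) = -6*y**2 - 6*y + 1; no integer root y with |y| ≤ 4.
  x = 0: f_y(0, y) = -6*y**2 - 10*y - 4; vanishes at y ∈ {-1}. (0, -1): f_x = 0, f = 0 — SINGULAR.
  x = 1: f_y(1, y) = -6*y**2 - 14*y - 7; no integer root y with |y| ≤ 4.
  x = 2: f_y(2, y) = -6*y**2 - 18*y - 8; no integer root y with |y| ≤ 4.
  x = 3: f_y(3, y) = -6*y**2 - 22*y - 7; no integer root y with |y| ≤ 4.
  x = 4: f_y(4, y) = -6*y**2 - 26*y - 4; no integer root y with |y| ≤ 4.
Only singular point on the grid: (0, -1).
Classify: substitute x = 0 + u, y = -1 + v and expand: f = u**2*v - u**2 - 2*u*v**2 - 2*v**3 + v**2.
No constant or linear terms (consistent with a singular point). Quadratic part: -u**2 + v**2. Cubic part: u**2*v - 2*u*v**2 - 2*v**3.
The quadratic part v**2 - u**2 = (v − u)(v + u) splits into two distinct linear factors, so there are two distinct tangent lines y − -1 = ±(x − 0) — this is a node (ordinary double point).
Classification: node.


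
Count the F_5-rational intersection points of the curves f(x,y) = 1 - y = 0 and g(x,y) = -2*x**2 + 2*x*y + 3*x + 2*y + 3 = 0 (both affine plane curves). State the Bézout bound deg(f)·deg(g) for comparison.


Common zeros: {(0, 1)}; count = 1; Bézout bound = 2.

deg(f) = 1, deg(g) = 2, so Bézout bound = 2.
Scan x ∈ F_5. For each x, list the y ∈ F_5 with f(x, y) ≡ 0 and those with g(x, y) ≡ 0 (mod 5); the common zeros in that column are the intersection.
  x = 0: f ≡ 0 at y ∈ {1}; g ≡ 0 at y ∈ {1}; common: {1}.
  x = 1: f ≡ 0 at y ∈ {1}; g ≡ 0 at y ∈ {4}; common: ∅.
  x = 2: f ≡ 0 at y ∈ {1}; g ≡ 0 at y ∈ {4}; common: ∅.
  x = 3: f ≡ 0 at y ∈ {1}; g ≡ 0 at y ∈ {2}; common: ∅.
  x = 4: f ≡ 0 at y ∈ {1}; g ≡ 0 at y ∈ ∅; common: ∅.
Collecting: common zeros = {(0, 1)}, so the count is 1.
Comparison with the Bézout bound: 1 ≤ 2 = deg(f)·deg(g), as expected for curves with no common component (the affine F_5-count falls short of the bound because intersections may lie at infinity, over extension fields, or carry multiplicity).


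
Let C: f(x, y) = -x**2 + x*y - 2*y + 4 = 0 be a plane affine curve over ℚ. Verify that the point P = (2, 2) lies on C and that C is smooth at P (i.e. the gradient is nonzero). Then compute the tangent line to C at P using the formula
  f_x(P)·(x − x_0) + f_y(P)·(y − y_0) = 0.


Tangent line at P: 4 - 2*x = 0.

Step 1: f(2, 2) = 0, so P lies on C.
Step 2: partial derivatives
  f_x(x, y) = -2*x + y, f_y(x, y) = x - 2.
  f_x(P) = -2, f_y(P) = 0 (gradient nonzero, so P is smooth).
Step 3: tangent line at P: -2·(x − 2) + 0·(y − 2) = 0.
Expanding: 4 - 2*x = 0.


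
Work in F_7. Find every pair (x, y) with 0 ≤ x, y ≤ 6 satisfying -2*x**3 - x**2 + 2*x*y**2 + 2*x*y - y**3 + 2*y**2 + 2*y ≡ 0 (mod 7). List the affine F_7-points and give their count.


Affine F_7-points: {(0, 0), (2, 5), (3, 0), (5, 1), (6, 1), (6, 2), (6, 4)}; count = 7.

For each of the 49 pairs (x, y) ∈ F_7², evaluate f(x, y) mod 7. Record the zeros.
  x = 0: [0↦0, 1↦3, 2↦4, 3↦4, 4↦4, 5↦5, 6↦1]  zeros at y ∈ {0}
  x = 1: [0↦4, 1↦4, 2↦6, 3↦4, 4↦6, 5↦6, 6↦5]  zeros at y ∈ ∅
  x = 2: [0↦1, 1↦5, 2↦1, 3↦4, 4↦1, 5↦0, 6↦2]  zeros at y ∈ {5}
  x = 3: [0↦0, 1↦1, 2↦5, 3↦6, 4↦5, 5↦3, 6↦1]  zeros at y ∈ {0}
  x = 4: [0↦3, 1↦1, 2↦6, 3↦5, 4↦6, 5↦3, 6↦4]  zeros at y ∈ ∅
  x = 5: [0↦5, 1↦0, 2↦6, 3↦3, 4↦6, 5↦2, 6↦6]  zeros at y ∈ {1}
  x = 6: [0↦1, 1↦0, 2↦0, 3↦2, 4↦0, 5↦2, 6↦2]  zeros at y ∈ {1, 2, 4}
Collecting zeros: affine points = {(0, 0), (2, 5), (3, 0), (5, 1), (6, 1), (6, 2), (6, 4)}.
Total count |C(F_7)_aff| = 7.


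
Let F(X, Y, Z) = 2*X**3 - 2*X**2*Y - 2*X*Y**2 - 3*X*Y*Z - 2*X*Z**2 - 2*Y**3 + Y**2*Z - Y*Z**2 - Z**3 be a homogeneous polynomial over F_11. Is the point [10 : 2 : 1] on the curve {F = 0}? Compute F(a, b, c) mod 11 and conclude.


F(10,2,1) ≡ 6 (mod 11); P is NOT on the curve.

Evaluate F(10, 2, 1) term-by-term (mod 11).
  2*X**3 ↦ 2·1000·1·1 = 2000
  -2*X**2*Y ↦ -2·100·2·1 = -400
  -2*X*Y**2 ↦ -2·10·4·1 = -80
  -3*X*Y*Z ↦ -3·10·2·1 = -60
  -2*X*Z**2 ↦ -2·10·1·1 = -20
  -2*Y**3 ↦ -2·1·8·1 = -16
  Y**2*Z ↦ 1·1·4·1 = 4
  -Y*Z**2 ↦ -1·1·2·1 = -2
  -Z**3 ↦ -1·1·1·1 = -1
Sum: F(10, 2, 1) = (2000) + (-400) + (-80) + (-60) + (-20) + (-16) + (4) + (-2) + (-1) = 1425.
Reducing mod 11: 1425 ≡ 6 (mod 11).
Since F(a, b, c) ≡ 6 ≠ 0 (mod 11), P does NOT lie on the curve.


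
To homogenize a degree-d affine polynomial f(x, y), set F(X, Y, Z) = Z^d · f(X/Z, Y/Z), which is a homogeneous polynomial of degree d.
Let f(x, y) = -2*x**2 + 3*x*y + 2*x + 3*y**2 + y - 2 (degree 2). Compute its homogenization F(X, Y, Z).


F(X, Y, Z) = -2*X**2 + 3*X*Y + 2*X*Z + 3*Y**2 + Y*Z - 2*Z**2

deg(f) = 2.
Substitute x = X/Z, y = Y/Z into f, then multiply by Z^2.
  monomial -2·x^2·y^0 ↦ -2·X^2·Y^0·Z^0.
  monomial 3·x^1·y^1 ↦ 3·X^1·Y^1·Z^0.
  monomial 2·x^1·y^0 ↦ 2·X^1·Y^0·Z^1.
  monomial 3·x^0·y^2 ↦ 3·X^0·Y^2·Z^0.
  monomial 1·x^0·y^1 ↦ 1·X^0·Y^1·Z^1.
  monomial -2·x^0·y^0 ↦ -2·X^0·Y^0·Z^2.
Collecting: F(X, Y, Z) = -2*X**2 + 3*X*Y + 2*X*Z + 3*Y**2 + Y*Z - 2*Z**2.


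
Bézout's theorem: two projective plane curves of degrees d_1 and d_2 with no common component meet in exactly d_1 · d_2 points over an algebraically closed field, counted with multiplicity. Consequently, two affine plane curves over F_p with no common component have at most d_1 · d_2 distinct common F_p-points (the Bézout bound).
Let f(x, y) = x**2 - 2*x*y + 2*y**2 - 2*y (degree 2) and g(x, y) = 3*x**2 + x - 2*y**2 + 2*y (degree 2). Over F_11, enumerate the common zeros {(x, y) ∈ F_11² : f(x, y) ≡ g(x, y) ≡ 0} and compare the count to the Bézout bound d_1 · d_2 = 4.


Common zeros: {(0, 0), (0, 1), (10, 4)}; count = 3; Bézout bound = 4.

deg(f) = 2, deg(g) = 2, so Bézout bound = 4.
Scan x ∈ F_11. For each x, list the y ∈ F_11 with f(x, y) ≡ 0 and those with g(x, y) ≡ 0 (mod 11); the common zeros in that column are the intersection.
  x = 0: f ≡ 0 at y ∈ {0, 1}; g ≡ 0 at y ∈ {0, 1}; common: {0, 1}.
  x = 1: f ≡ 0 at y ∈ ∅; g ≡ 0 at y ∈ {2, 10}; common: ∅.
  x = 2: f ≡ 0 at y ∈ {1, 2}; g ≡ 0 at y ∈ ∅; common: ∅.
  x = 3: f ≡ 0 at y ∈ {6, 9}; g ≡ 0 at y ∈ ∅; common: ∅.
  x = 4: f ≡ 0 at y ∈ {7, 9}; g ≡ 0 at y ∈ ∅; common: ∅.
  x = 5: f ≡ 0 at y ∈ ∅; g ≡ 0 at y ∈ ∅; common: ∅.
  x = 6: f ≡ 0 at y ∈ ∅; g ≡ 0 at y ∈ {2, 10}; common: ∅.
  x = 7: f ≡ 0 at y ∈ ∅; g ≡ 0 at y ∈ {0, 1}; common: ∅.
  x = 8: f ≡ 0 at y ∈ ∅; g ≡ 0 at y ∈ {4, 8}; common: ∅.
  x = 9: f ≡ 0 at y ∈ {4, 6}; g ≡ 0 at y ∈ ∅; common: ∅.
  x = 10: f ≡ 0 at y ∈ {4, 7}; g ≡ 0 at y ∈ {4, 8}; common: {4}.
Collecting: common zeros = {(0, 0), (0, 1), (10, 4)}, so the count is 3.
Comparison with the Bézout bound: 3 ≤ 4 = deg(f)·deg(g), as expected for curves with no common component (the affine F_11-count falls short of the bound because intersections may lie at infinity, over extension fields, or carry multiplicity).


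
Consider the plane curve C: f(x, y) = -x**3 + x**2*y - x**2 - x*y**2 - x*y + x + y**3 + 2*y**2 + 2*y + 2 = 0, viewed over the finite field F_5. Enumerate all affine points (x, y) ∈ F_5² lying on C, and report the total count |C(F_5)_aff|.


Affine F_5-points: {(1, 1)}; count = 1.

For each of the 25 pairs (x, y) ∈ F_5², evaluate f(x, y) mod 5. Record the zeros.
  x = 0: [0↦2, 1↦2, 2↦2, 3↦3, 4↦1]  zeros at y ∈ ∅
  x = 1: [0↦1, 1↦0, 2↦2, 3↦3, 4↦4]  zeros at y ∈ {1}
  x = 2: [0↦2, 1↦2, 2↦3, 3↦1, 4↦2]  zeros at y ∈ ∅
  x = 3: [0↦4, 1↦2, 2↦4, 3↦1, 4↦4]  zeros at y ∈ ∅
  x = 4: [0↦1, 1↦4, 2↦4, 3↦2, 4↦4]  zeros at y ∈ ∅
Collecting zeros: affine points = {(1, 1)}.
Total count |C(F_5)_aff| = 1.


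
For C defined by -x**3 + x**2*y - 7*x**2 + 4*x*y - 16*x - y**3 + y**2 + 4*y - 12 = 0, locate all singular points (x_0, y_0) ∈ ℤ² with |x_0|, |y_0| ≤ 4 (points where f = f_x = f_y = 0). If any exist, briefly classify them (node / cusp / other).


Singular points: {(-2, 0)}; classification: node.

Compute partial derivatives:
  f_x = -3*x**2 + 2*x*y - 14*x + 4*y - 16.
  f_y = x**2 + 4*x - 3*y**2 + 2*y + 4.
Scan x_0 ∈ {−4, ..., 4}. For each x_0, f_y(x_0, y) is a polynomial in y; find its integer roots y ∈ {−4, ..., 4}, then test f_x and f at those candidates.
  x = -4: f_y(-4, y) = -3*y**2 + 2*y + 4; no integer root y with |y| ≤ 4.
  x = -3: f_y(-3, y) = -3*y**2 + 2*y + 1; vanishes at y ∈ {1}. (-3, 1): f_x = -3 ≠ 0.
  x = -2: f_y(-2, y) = -3*y**2 + 2*y; vanishes at y ∈ {0}. (-2, 0): f_x = 0, f = 0 — SINGULAR.
  x = -1: f_y(-1, y) = -3*y**2 + 2*y + 1; vanishes at y ∈ {1}. (-1, 1): f_x = -3 ≠ 0.
  x = 0: f_y(0, y) = -3*y**2 + 2*y + 4; no integer root y with |y| ≤ 4.
  x = 1: f_y(1, y) = -3*y**2 + 2*y + 9; no integer root y with |y| ≤ 4.
  x = 2: f_y(2, y) = -3*y**2 + 2*y + 16; vanishes at y ∈ {-2}. (2, -2): f_x = -72 ≠ 0.
  x = 3: f_y(3, y) = -3*y**2 + 2*y + 25; no integer root y with |y| ≤ 4.
  x = 4: f_y(4, y) = -3*y**2 + 2*y + 36; no integer root y with |y| ≤ 4.
Only singular point on the grid: (-2, 0).
Classify: substitute x = -2 + u, y = 0 + v and expand: f = -u**3 + u**2*v - u**2 - v**3 + v**2.
No constant or linear terms (consistent with a singular point). Quadratic part: -u**2 + v**2. Cubic part: -u**3 + u**2*v - v**3.
The quadratic part v**2 - u**2 = (v − u)(v + u) splits into two distinct linear factors, so there are two distinct tangent lines y − 0 = ±(x − -2) — this is a node (ordinary double point).
Classification: node.


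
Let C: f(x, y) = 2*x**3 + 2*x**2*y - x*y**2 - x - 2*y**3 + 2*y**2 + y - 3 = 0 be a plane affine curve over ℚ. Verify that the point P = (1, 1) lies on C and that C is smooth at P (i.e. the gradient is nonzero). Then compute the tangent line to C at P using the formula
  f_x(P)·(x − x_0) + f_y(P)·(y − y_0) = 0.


Tangent line at P: 8*x - y - 7 = 0.

Step 1: f(1, 1) = 0, so P lies on C.
Step 2: partial derivatives
  f_x(x, y) = 6*x**2 + 4*x*y - y**2 - 1, f_y(x, y) = 2*x**2 - 2*x*y - 6*y**2 + 4*y + 1.
  f_x(P) = 8, f_y(P) = -1 (gradient nonzero, so P is smooth).
Step 3: tangent line at P: 8·(x − 1) + -1·(y − 1) = 0.
Expanding: 8*x - y - 7 = 0.


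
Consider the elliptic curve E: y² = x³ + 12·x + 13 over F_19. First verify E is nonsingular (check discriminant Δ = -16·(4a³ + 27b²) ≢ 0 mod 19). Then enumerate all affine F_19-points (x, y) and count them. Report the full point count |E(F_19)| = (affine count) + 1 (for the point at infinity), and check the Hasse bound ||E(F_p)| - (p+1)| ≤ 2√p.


Affine points = {(1, 8), (1, 11), (2, 8), (2, 11), (3, 0), (4, 7), (4, 12), (6, 4), (6, 15), (12, 2), (12, 17), (16, 8), (16, 11), (17, 0), (18, 0)}; affine count = 15; |E(F_19)| = 16.

Discriminant check: Δ ∝ 4a³ + 27b² = 4·12³ + 27·13² = 4·1728 + 27·169 ≡ 18 (mod 19). Nonzero ⇒ E is nonsingular.
For each x ∈ F_19, compute rhs = x³ + 12·x + 13 mod 19, then count y ∈ F_19 with y² ≡ rhs.
  x = 0: rhs = 13, matching y values: none (0 points).
  x = 1: rhs = 7, matching y values: 8, 11 (2 points).
  x = 2: rhs = 7, matching y values: 8, 11 (2 points).
  x = 3: rhs = 0, matching y values: 0 (1 points).
  x = 4: rhs = 11, matching y values: 7, 12 (2 points).
  x = 5: rhs = 8, matching y values: none (0 points).
  x = 6: rhs = 16, matching y values: 4, 15 (2 points).
  x = 7: rhs = 3, matching y values: none (0 points).
  x = 8: rhs = 13, matching y values: none (0 points).
  x = 9: rhs = 14, matching y values: none (0 points).
  x = 10: rhs = 12, matching y values: none (0 points).
  x = 11: rhs = 13, matching y values: none (0 points).
  x = 12: rhs = 4, matching y values: 2, 17 (2 points).
  x = 13: rhs = 10, matching y values: none (0 points).
  x = 14: rhs = 18, matching y values: none (0 points).
  x = 15: rhs = 15, matching y values: none (0 points).
  x = 16: rhs = 7, matching y values: 8, 11 (2 points).
  x = 17: rhs = 0, matching y values: 0 (1 points).
  x = 18: rhs = 0, matching y values: 0 (1 points).
Total affine count: 15.
Full point count |E(F_19)| = 15 + 1 = 16.
Hasse bound: |16 − (19+1)| = |-4| = 4 ≤ 2√19 ≈ 8.7178 ✓.


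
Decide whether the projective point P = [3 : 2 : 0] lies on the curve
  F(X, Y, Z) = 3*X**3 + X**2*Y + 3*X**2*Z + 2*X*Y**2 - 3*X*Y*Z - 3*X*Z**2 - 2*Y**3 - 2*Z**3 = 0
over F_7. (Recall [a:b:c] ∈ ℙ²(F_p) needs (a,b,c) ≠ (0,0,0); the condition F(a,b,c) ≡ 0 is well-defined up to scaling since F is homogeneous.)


F(3,2,0) ≡ 2 (mod 7); P is NOT on the curve.

Evaluate F(3, 2, 0) term-by-term (mod 7).
  3*X**3 ↦ 3·27·1·1 = 81
  X**2*Y ↦ 1·9·2·1 = 18
  3*X**2*Z ↦ 3·9·1·0 = 0
  2*X*Y**2 ↦ 2·3·4·1 = 24
  -3*X*Y*Z ↦ -3·3·2·0 = 0
  -3*X*Z**2 ↦ -3·3·1·0 = 0
  -2*Y**3 ↦ -2·1·8·1 = -16
  -2*Z**3 ↦ -2·1·1·0 = 0
Sum: F(3, 2, 0) = (81) + (18) + (0) + (24) + (0) + (0) + (-16) + (0) = 107.
Reducing mod 7: 107 ≡ 2 (mod 7).
Since F(a, b, c) ≡ 2 ≠ 0 (mod 7), P does NOT lie on the curve.


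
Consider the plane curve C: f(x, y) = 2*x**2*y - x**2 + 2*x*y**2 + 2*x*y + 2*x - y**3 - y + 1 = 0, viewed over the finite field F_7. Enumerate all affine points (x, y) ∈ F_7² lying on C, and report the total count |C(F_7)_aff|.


Affine F_7-points: {(4, 0), (5, 0), (5, 5), (6, 5)}; count = 4.

For each of the 49 pairs (x, y) ∈ F_7², evaluate f(x, y) mod 7. Record the zeros.
  x = 0: [0↦1, 1↦6, 2↦5, 3↦6, 4↦3, 5↦4, 6↦3]  zeros at y ∈ ∅
  x = 1: [0↦2, 1↦6, 2↦1, 3↦2, 4↦3, 5↦5, 6↦2]  zeros at y ∈ ∅
  x = 2: [0↦1, 1↦1, 2↦3, 3↦1, 4↦3, 5↦3, 6↦2]  zeros at y ∈ ∅
  x = 3: [0↦5, 1↦5, 2↦4, 3↦3, 4↦3, 5↦5, 6↦3]  zeros at y ∈ ∅
  x = 4: [0↦0, 1↦4, 2↦4, 3↦1, 4↦3, 5↦4, 6↦5]  zeros at y ∈ {0}
  x = 5: [0↦0, 1↦5, 2↦3, 3↦2, 4↦3, 5↦0, 6↦1]  zeros at y ∈ {0, 5}
  x = 6: [0↦5, 1↦1, 2↦1, 3↦6, 4↦3, 5↦0, 6↦5]  zeros at y ∈ {5}
Collecting zeros: affine points = {(4, 0), (5, 0), (5, 5), (6, 5)}.
Total count |C(F_7)_aff| = 4.


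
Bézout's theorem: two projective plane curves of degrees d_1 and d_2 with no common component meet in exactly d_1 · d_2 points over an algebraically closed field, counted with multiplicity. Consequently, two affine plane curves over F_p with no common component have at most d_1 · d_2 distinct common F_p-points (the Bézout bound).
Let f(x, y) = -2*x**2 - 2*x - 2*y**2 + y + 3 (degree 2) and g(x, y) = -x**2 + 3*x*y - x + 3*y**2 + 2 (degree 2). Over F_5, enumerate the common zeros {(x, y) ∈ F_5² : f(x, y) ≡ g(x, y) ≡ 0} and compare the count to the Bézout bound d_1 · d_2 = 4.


Common zeros: {(0, 4), (2, 1), (2, 2)}; count = 3; Bézout bound = 4.

deg(f) = 2, deg(g) = 2, so Bézout bound = 4.
Scan x ∈ F_5. For each x, list the y ∈ F_5 with f(x, y) ≡ 0 and those with g(x, y) ≡ 0 (mod 5); the common zeros in that column are the intersection.
  x = 0: f ≡ 0 at y ∈ {4}; g ≡ 0 at y ∈ {1, 4}; common: {4}.
  x = 1: f ≡ 0 at y ∈ ∅; g ≡ 0 at y ∈ {0, 4}; common: ∅.
  x = 2: f ≡ 0 at y ∈ {1, 2}; g ≡ 0 at y ∈ {1, 2}; common: {1, 2}.
  x = 3: f ≡ 0 at y ∈ ∅; g ≡ 0 at y ∈ {0, 2}; common: ∅.
  x = 4: f ≡ 0 at y ∈ {4}; g ≡ 0 at y ∈ {3}; common: ∅.
Collecting: common zeros = {(0, 4), (2, 1), (2, 2)}, so the count is 3.
Comparison with the Bézout bound: 3 ≤ 4 = deg(f)·deg(g), as expected for curves with no common component (the affine F_5-count falls short of the bound because intersections may lie at infinity, over extension fields, or carry multiplicity).


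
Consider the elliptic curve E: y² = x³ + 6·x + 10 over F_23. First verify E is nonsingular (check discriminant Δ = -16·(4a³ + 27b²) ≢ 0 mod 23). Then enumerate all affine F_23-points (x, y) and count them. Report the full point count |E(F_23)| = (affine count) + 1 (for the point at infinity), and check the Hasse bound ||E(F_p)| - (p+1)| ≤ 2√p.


Affine points = {(3, 3), (3, 20), (4, 11), (4, 12), (5, 2), (5, 21), (6, 3), (6, 20), (7, 2), (7, 21), (8, 8), (8, 15), (10, 9), (10, 14), (11, 2), (11, 21), (12, 4), (12, 19), (13, 10), (13, 13), (14, 3), (14, 20), (15, 5), (15, 18), (16, 4), (16, 19), (18, 4), (18, 19), (21, 6), (21, 17), (22, 7), (22, 16)}; affine count = 32; |E(F_23)| = 33.

Discriminant check: Δ ∝ 4a³ + 27b² = 4·6³ + 27·10² = 4·216 + 27·100 ≡ 22 (mod 23). Nonzero ⇒ E is nonsingular.
For each x ∈ F_23, compute rhs = x³ + 6·x + 10 mod 23, then count y ∈ F_23 with y² ≡ rhs.
  x = 0: rhs = 10, matching y values: none (0 points).
  x = 1: rhs = 17, matching y values: none (0 points).
  x = 2: rhs = 7, matching y values: none (0 points).
  x = 3: rhs = 9, matching y values: 3, 20 (2 points).
  x = 4: rhs = 6, matching y values: 11, 12 (2 points).
  x = 5: rhs = 4, matching y values: 2, 21 (2 points).
  x = 6: rhs = 9, matching y values: 3, 20 (2 points).
  x = 7: rhs = 4, matching y values: 2, 21 (2 points).
  x = 8: rhs = 18, matching y values: 8, 15 (2 points).
  x = 9: rhs = 11, matching y values: none (0 points).
  x = 10: rhs = 12, matching y values: 9, 14 (2 points).
  x = 11: rhs = 4, matching y values: 2, 21 (2 points).
  x = 12: rhs = 16, matching y values: 4, 19 (2 points).
  x = 13: rhs = 8, matching y values: 10, 13 (2 points).
  x = 14: rhs = 9, matching y values: 3, 20 (2 points).
  x = 15: rhs = 2, matching y values: 5, 18 (2 points).
  x = 16: rhs = 16, matching y values: 4, 19 (2 points).
  x = 17: rhs = 11, matching y values: none (0 points).
  x = 18: rhs = 16, matching y values: 4, 19 (2 points).
  x = 19: rhs = 14, matching y values: none (0 points).
  x = 20: rhs = 11, matching y values: none (0 points).
  x = 21: rhs = 13, matching y values: 6, 17 (2 points).
  x = 22: rhs = 3, matching y values: 7, 16 (2 points).
Total affine count: 32.
Full point count |E(F_23)| = 32 + 1 = 33.
Hasse bound: |33 − (23+1)| = |9| = 9 ≤ 2√23 ≈ 9.5917 ✓.


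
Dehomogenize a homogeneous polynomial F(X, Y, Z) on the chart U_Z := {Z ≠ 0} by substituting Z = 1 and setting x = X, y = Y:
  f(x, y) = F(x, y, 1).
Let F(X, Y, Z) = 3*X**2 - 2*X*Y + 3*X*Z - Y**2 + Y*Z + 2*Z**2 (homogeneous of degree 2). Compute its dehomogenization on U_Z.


f(x, y) = 3*x**2 - 2*x*y + 3*x - y**2 + y + 2

On U_Z we set Z = 1. Each monomial c·X^i·Y^j·Z^k in F becomes c·x^i·y^j·1^k = c·x^i·y^j.
Substituting Z = 1: F(X, Y, 1) = 3*x**2 - 2*x*y + 3*x - y**2 + y + 2.
Note: deg(f) ≤ deg(F) = 2; strict inequality happens when F is divisible by Z (lost terms).


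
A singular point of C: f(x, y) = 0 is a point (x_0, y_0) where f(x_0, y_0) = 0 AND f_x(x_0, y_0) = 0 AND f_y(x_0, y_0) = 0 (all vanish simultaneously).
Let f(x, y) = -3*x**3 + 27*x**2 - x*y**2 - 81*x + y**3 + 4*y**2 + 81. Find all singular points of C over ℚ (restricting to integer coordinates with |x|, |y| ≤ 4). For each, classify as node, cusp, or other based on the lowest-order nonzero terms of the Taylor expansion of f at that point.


Singular points: {(3, 0)}; classification: cusp.

Compute partial derivatives:
  f_x = -9*x**2 + 54*x - y**2 - 81.
  f_y = -2*x*y + 3*y**2 + 8*y.
Scan x_0 ∈ {−4, ..., 4}. For each x_0, f_y(x_0, y) is a polynomial in y; find its integer roots y ∈ {−4, ..., 4}, then test f_x and f at those candidates.
  x = -4: f_y(-4, y) = 3*y**2 + 16*y; vanishes at y ∈ {0}. (-4, 0): f_x = -441 ≠ 0.
  x = -3: f_y(-3, y) = 3*y**2 + 14*y; vanishes at y ∈ {0}. (-3, 0): f_x = -324 ≠ 0.
  x = -2: f_y(-2, y) = 3*y**2 + 12*y; vanishes at y ∈ {-4, 0}. (-2, -4): f_x = -241 ≠ 0; (-2, 0): f_x = -225 ≠ 0.
  x = -1: f_y(-1, y) = 3*y**2 + 10*y; vanishes at y ∈ {0}. (-1, 0): f_x = -144 ≠ 0.
  x = 0: f_y(0, y) = 3*y**2 + 8*y; vanishes at y ∈ {0}. (0, 0): f_x = -81 ≠ 0.
  x = 1: f_y(1, y) = 3*y**2 + 6*y; vanishes at y ∈ {-2, 0}. (1, -2): f_x = -40 ≠ 0; (1, 0): f_x = -36 ≠ 0.
  x = 2: f_y(2, y) = 3*y**2 + 4*y; vanishes at y ∈ {0}. (2, 0): f_x = -9 ≠ 0.
  x = 3: f_y(3, y) = 3*y**2 + 2*y; vanishes at y ∈ {0}. (3, 0): f_x = 0, f = 0 — SINGULAR.
  x = 4: f_y(4, y) = 3*y**2; vanishes at y ∈ {0}. (4, 0): f_x = -9 ≠ 0.
Only singular point on the grid: (3, 0).
Classify: substitute x = 3 + u, y = 0 + v and expand: f = -3*u**3 - u*v**2 + v**3 + v**2.
No constant or linear terms (consistent with a singular point). Quadratic part: v**2. Cubic part: -3*u**3 - u*v**2 + v**3.
The quadratic part v**2 is a perfect square, so there is a single (double) tangent line v = 0, i.e. y = 0. Restricting the cubic part to that line (v = 0) leaves -3*u**3 ≠ 0, so f is not divisible by v and the branch is v² ≈ 3*u**3 to lowest order — this is a cusp.
Classification: cusp.


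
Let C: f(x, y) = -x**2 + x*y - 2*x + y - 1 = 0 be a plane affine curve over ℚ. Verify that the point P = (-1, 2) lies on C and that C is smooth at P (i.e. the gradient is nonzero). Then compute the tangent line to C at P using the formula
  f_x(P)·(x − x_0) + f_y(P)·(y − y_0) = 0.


Tangent line at P: 2*x + 2 = 0.

Step 1: f(-1, 2) = 0, so P lies on C.
Step 2: partial derivatives
  f_x(x, y) = -2*x + y - 2, f_y(x, y) = x + 1.
  f_x(P) = 2, f_y(P) = 0 (gradient nonzero, so P is smooth).
Step 3: tangent line at P: 2·(x − -1) + 0·(y − 2) = 0.
Expanding: 2*x + 2 = 0.


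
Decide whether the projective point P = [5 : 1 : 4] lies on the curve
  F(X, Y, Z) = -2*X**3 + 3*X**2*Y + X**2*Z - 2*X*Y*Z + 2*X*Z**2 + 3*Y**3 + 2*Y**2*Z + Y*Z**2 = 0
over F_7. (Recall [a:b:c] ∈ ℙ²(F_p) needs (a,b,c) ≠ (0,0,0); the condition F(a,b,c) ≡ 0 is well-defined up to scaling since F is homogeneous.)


F(5,1,4) ≡ 2 (mod 7); P is NOT on the curve.

Evaluate F(5, 1, 4) term-by-term (mod 7).
  -2*X**3 ↦ -2·125·1·1 = -250
  3*X**2*Y ↦ 3·25·1·1 = 75
  X**2*Z ↦ 1·25·1·4 = 100
  -2*X*Y*Z ↦ -2·5·1·4 = -40
  2*X*Z**2 ↦ 2·5·1·16 = 160
  3*Y**3 ↦ 3·1·1·1 = 3
  2*Y**2*Z ↦ 2·1·1·4 = 8
  Y*Z**2 ↦ 1·1·1·16 = 16
Sum: F(5, 1, 4) = (-250) + (75) + (100) + (-40) + (160) + (3) + (8) + (16) = 72.
Reducing mod 7: 72 ≡ 2 (mod 7).
Since F(a, b, c) ≡ 2 ≠ 0 (mod 7), P does NOT lie on the curve.


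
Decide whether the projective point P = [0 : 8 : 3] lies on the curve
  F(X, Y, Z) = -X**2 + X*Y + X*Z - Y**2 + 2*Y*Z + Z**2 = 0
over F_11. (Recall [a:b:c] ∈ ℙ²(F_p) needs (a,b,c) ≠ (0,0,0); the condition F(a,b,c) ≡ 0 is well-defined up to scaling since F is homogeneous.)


F(0,8,3) ≡ 4 (mod 11); P is NOT on the curve.

Evaluate F(0, 8, 3) term-by-term (mod 11).
  -X**2 ↦ -1·0·1·1 = 0
  X*Y ↦ 1·0·8·1 = 0
  X*Z ↦ 1·0·1·3 = 0
  -Y**2 ↦ -1·1·64·1 = -64
  2*Y*Z ↦ 2·1·8·3 = 48
  Z**2 ↦ 1·1·1·9 = 9
Sum: F(0, 8, 3) = (0) + (0) + (0) + (-64) + (48) + (9) = -7.
Reducing mod 11: -7 ≡ 4 (mod 11).
Since F(a, b, c) ≡ 4 ≠ 0 (mod 11), P does NOT lie on the curve.


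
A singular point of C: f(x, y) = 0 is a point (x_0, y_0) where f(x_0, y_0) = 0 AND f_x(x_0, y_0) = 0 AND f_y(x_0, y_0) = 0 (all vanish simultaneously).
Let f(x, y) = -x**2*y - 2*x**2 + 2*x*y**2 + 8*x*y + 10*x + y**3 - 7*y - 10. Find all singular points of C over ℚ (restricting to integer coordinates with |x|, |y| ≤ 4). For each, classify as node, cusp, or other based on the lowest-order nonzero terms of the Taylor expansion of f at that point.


Singular points: {(2, -1)}; classification: node.

Compute partial derivatives:
  f_x = -2*x*y - 4*x + 2*y**2 + 8*y + 10.
  f_y = -x**2 + 4*x*y + 8*x + 3*y**2 - 7.
Scan x_0 ∈ {−4, ..., 4}. For each x_0, f_y(x_0, y) is a polynomial in y; find its integer roots y ∈ {−4, ..., 4}, then test f_x and f at those candidates.
  x = -4: f_y(-4, y) = 3*y**2 - 16*y - 55; no integer root y with |y| ≤ 4.
  x = -3: f_y(-3, y) = 3*y**2 - 12*y - 40; no integer root y with |y| ≤ 4.
  x = -2: f_y(-2, y) = 3*y**2 - 8*y - 27; no integer root y with |y| ≤ 4.
  x = -1: f_y(-1, y) = 3*y**2 - 4*y - 16; no integer root y with |y| ≤ 4.
  x = 0: f_y(0, y) = 3*y**2 - 7; no integer root y with |y| ≤ 4.
  x = 1: f_y(1, y) = 3*y**2 + 4*y; vanishes at y ∈ {0}. (1, 0): f_x = 6 ≠ 0.
  x = 2: f_y(2, y) = 3*y**2 + 8*y + 5; vanishes at y ∈ {-1}. (2, -1): f_x = 0, f = 0 — SINGULAR.
  x = 3: f_y(3, y) = 3*y**2 + 12*y + 8; no integer root y with |y| ≤ 4.
  x = 4: f_y(4, y) = 3*y**2 + 16*y + 9; no integer root y with |y| ≤ 4.
Only singular point on the grid: (2, -1).
Classify: substitute x = 2 + u, y = -1 + v and expand: f = -u**2*v - u**2 + 2*u*v**2 + v**3 + v**2.
No constant or linear terms (consistent with a singular point). Quadratic part: -u**2 + v**2. Cubic part: -u**2*v + 2*u*v**2 + v**3.
The quadratic part v**2 - u**2 = (v − u)(v + u) splits into two distinct linear factors, so there are two distinct tangent lines y − -1 = ±(x − 2) — this is a node (ordinary double point).
Classification: node.
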